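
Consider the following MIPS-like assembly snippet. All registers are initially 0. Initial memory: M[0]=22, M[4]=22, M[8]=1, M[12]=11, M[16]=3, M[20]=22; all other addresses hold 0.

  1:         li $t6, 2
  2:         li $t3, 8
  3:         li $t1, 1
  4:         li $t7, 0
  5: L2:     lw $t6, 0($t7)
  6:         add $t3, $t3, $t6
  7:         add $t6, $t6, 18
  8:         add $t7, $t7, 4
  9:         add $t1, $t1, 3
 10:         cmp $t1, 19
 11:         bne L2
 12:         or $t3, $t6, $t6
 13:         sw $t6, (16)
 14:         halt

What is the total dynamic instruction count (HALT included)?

49

$t6=2
$t3=8
$t1=1
$t7=0
$t6=M[0]=22
$t3=8+22=30
$t6=22+18=40
$t7=0+4=4
$t1=1+3=4
cmp $t1, 19  (cmp 4,19)
bne L2: taken
$t6=M[4]=22
$t3=30+22=52
$t6=22+18=40
$t7=4+4=8
$t1=4+3=7
cmp $t1, 19  (cmp 7,19)
bne L2: taken
$t6=M[8]=1
$t3=52+1=53
$t6=1+18=19
$t7=8+4=12
$t1=7+3=10
cmp $t1, 19  (cmp 10,19)
bne L2: taken
$t6=M[12]=11
$t3=53+11=64
$t6=11+18=29
$t7=12+4=16
$t1=10+3=13
cmp $t1, 19  (cmp 13,19)
bne L2: taken
$t6=M[16]=3
$t3=64+3=67
$t6=3+18=21
$t7=16+4=20
$t1=13+3=16
cmp $t1, 19  (cmp 16,19)
bne L2: taken
$t6=M[20]=22
$t3=67+22=89
$t6=22+18=40
$t7=20+4=24
$t1=16+3=19
cmp $t1, 19  (cmp 19,19)
bne L2: not taken
$t3=40|40=40
sw $t6, (16) → M[16]=40
halt.
Total executed instructions: 49.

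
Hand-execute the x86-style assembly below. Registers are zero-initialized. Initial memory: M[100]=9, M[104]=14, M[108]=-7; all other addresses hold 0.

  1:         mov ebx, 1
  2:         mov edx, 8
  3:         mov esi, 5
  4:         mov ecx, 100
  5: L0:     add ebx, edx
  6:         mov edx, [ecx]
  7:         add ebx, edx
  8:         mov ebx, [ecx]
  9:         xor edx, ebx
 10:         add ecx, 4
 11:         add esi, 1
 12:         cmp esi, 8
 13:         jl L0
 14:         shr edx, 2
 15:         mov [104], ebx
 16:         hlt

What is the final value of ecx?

112

after mov ebx, 1: ebx=1
after mov edx, 8: edx=8
after mov esi, 5: esi=5
after mov ecx, 100: ecx=100
after add ebx, edx: ebx=1+8=9
after mov edx, [ecx]: edx=M[100]=9
after add ebx, edx: ebx=9+9=18
after mov ebx, [ecx]: ebx=M[100]=9
after xor edx, ebx: edx=9^9=0
after add ecx, 4: ecx=100+4=104
after add esi, 1: esi=5+1=6
cmp esi, 8  (cmp 6,8)
jl L0: taken
after add ebx, edx: ebx=9+0=9
after mov edx, [ecx]: edx=M[104]=14
after add ebx, edx: ebx=9+14=23
after mov ebx, [ecx]: ebx=M[104]=14
after xor edx, ebx: edx=14^14=0
after add ecx, 4: ecx=104+4=108
after add esi, 1: esi=6+1=7
cmp esi, 8  (cmp 7,8)
jl L0: taken
after add ebx, edx: ebx=14+0=14
after mov edx, [ecx]: edx=M[108]=-7
after add ebx, edx: ebx=14+(-7)=7
after mov ebx, [ecx]: ebx=M[108]=-7
after xor edx, ebx: edx=(-7)^(-7)=0
after add ecx, 4: ecx=108+4=112
after add esi, 1: esi=7+1=8
cmp esi, 8  (cmp 8,8)
jl L0: not taken
after shr edx, 2: edx=0>>2=0
mov [104], ebx → M[104]=-7
halt.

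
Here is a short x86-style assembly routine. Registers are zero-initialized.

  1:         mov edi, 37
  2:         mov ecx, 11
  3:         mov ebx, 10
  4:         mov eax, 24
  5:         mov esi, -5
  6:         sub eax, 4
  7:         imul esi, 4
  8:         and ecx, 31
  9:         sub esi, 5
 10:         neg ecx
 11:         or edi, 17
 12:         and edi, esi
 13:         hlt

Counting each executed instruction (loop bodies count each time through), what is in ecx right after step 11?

after mov edi, 37: edi=37
after mov ecx, 11: ecx=11
after mov ebx, 10: ebx=10
after mov eax, 24: eax=24
after mov esi, -5: esi=-5
after sub eax, 4: eax=24-4=20
after imul esi, 4: esi=(-5)*4=-20
after and ecx, 31: ecx=11&31=11
after sub esi, 5: esi=(-20)-5=-25
after neg ecx: ecx=-(11)=-11
after or edi, 17: edi=37|17=53
After step 11: ecx = -11.

-11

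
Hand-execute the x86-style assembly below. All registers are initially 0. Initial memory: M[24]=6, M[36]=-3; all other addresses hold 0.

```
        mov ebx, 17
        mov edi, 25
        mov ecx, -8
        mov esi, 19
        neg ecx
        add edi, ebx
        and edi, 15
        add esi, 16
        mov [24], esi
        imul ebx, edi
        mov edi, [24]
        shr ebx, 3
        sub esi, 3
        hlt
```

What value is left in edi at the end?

ebx=17
edi=25
ecx=-8
esi=19
ecx=-(-8)=8
edi=25+17=42
edi=42&15=10
esi=19+16=35
mov [24], esi → M[24]=35
ebx=17*10=170
edi=M[24]=35
ebx=170>>3=21
esi=35-3=32
halt.

35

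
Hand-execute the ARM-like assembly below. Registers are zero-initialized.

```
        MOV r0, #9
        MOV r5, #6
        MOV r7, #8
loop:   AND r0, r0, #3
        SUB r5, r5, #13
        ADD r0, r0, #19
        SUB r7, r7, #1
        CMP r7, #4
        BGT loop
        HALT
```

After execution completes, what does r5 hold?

r0=9
r5=6
r7=8
r0=9&3=1
r5=6-13=-7
r0=1+19=20
r7=8-1=7
CMP r7, #4  (cmp 7,4)
BGT loop: taken
r0=20&3=0
r5=(-7)-13=-20
r0=0+19=19
r7=7-1=6
CMP r7, #4  (cmp 6,4)
BGT loop: taken
r0=19&3=3
r5=(-20)-13=-33
r0=3+19=22
r7=6-1=5
CMP r7, #4  (cmp 5,4)
BGT loop: taken
r0=22&3=2
r5=(-33)-13=-46
r0=2+19=21
r7=5-1=4
CMP r7, #4  (cmp 4,4)
BGT loop: not taken
halt.

-46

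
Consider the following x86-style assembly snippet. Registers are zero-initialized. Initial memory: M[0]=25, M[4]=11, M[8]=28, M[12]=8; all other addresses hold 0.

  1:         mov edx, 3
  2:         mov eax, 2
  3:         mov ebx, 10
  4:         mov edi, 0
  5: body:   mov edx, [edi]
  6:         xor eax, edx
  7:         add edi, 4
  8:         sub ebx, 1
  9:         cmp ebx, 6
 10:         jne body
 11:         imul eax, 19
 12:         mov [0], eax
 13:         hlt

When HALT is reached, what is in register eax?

76

after mov edx, 3: edx=3
after mov eax, 2: eax=2
after mov ebx, 10: ebx=10
after mov edi, 0: edi=0
after mov edx, [edi]: edx=M[0]=25
after xor eax, edx: eax=2^25=27
after add edi, 4: edi=0+4=4
after sub ebx, 1: ebx=10-1=9
cmp ebx, 6  (cmp 9,6)
jne body: taken
after mov edx, [edi]: edx=M[4]=11
after xor eax, edx: eax=27^11=16
after add edi, 4: edi=4+4=8
after sub ebx, 1: ebx=9-1=8
cmp ebx, 6  (cmp 8,6)
jne body: taken
after mov edx, [edi]: edx=M[8]=28
after xor eax, edx: eax=16^28=12
after add edi, 4: edi=8+4=12
after sub ebx, 1: ebx=8-1=7
cmp ebx, 6  (cmp 7,6)
jne body: taken
after mov edx, [edi]: edx=M[12]=8
after xor eax, edx: eax=12^8=4
after add edi, 4: edi=12+4=16
after sub ebx, 1: ebx=7-1=6
cmp ebx, 6  (cmp 6,6)
jne body: not taken
after imul eax, 19: eax=4*19=76
mov [0], eax → M[0]=76
halt.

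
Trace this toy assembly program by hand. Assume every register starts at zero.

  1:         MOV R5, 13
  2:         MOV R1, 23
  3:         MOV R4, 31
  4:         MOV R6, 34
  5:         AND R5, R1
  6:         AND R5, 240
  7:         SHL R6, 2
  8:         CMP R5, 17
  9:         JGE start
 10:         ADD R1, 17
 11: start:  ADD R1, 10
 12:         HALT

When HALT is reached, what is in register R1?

50

MOV R5, 13 → R5=13
MOV R1, 23 → R1=23
MOV R4, 31 → R4=31
MOV R6, 34 → R6=34
AND R5, R1 → R5=13&23=5
AND R5, 240 → R5=5&240=0
SHL R6, 2 → R6=34<<2=136
CMP R5, 17  (cmp 0,17)
JGE start: not taken
ADD R1, 17 → R1=23+17=40
ADD R1, 10 → R1=40+10=50
halt.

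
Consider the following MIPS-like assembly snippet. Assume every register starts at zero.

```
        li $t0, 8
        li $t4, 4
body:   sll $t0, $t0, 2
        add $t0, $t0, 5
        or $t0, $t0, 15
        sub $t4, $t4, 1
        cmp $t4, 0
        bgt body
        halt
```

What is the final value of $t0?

3407

li $t0, 8 → $t0=8
li $t4, 4 → $t4=4
sll $t0, $t0, 2 → $t0=8<<2=32
add $t0, $t0, 5 → $t0=32+5=37
or $t0, $t0, 15 → $t0=37|15=47
sub $t4, $t4, 1 → $t4=4-1=3
cmp $t4, 0  (cmp 3,0)
bgt body: taken
sll $t0, $t0, 2 → $t0=47<<2=188
add $t0, $t0, 5 → $t0=188+5=193
or $t0, $t0, 15 → $t0=193|15=207
sub $t4, $t4, 1 → $t4=3-1=2
cmp $t4, 0  (cmp 2,0)
bgt body: taken
sll $t0, $t0, 2 → $t0=207<<2=828
add $t0, $t0, 5 → $t0=828+5=833
or $t0, $t0, 15 → $t0=833|15=847
sub $t4, $t4, 1 → $t4=2-1=1
cmp $t4, 0  (cmp 1,0)
bgt body: taken
sll $t0, $t0, 2 → $t0=847<<2=3388
add $t0, $t0, 5 → $t0=3388+5=3393
or $t0, $t0, 15 → $t0=3393|15=3407
sub $t4, $t4, 1 → $t4=1-1=0
cmp $t4, 0  (cmp 0,0)
bgt body: not taken
halt.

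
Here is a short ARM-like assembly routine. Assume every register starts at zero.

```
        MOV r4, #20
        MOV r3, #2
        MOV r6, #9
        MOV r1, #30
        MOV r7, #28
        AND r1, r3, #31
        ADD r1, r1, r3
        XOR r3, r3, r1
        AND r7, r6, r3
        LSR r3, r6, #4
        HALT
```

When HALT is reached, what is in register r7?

after MOV r4, #20: r4=20
after MOV r3, #2: r3=2
after MOV r6, #9: r6=9
after MOV r1, #30: r1=30
after MOV r7, #28: r7=28
after AND r1, r3, #31: r1=2&31=2
after ADD r1, r1, r3: r1=2+2=4
after XOR r3, r3, r1: r3=2^4=6
after AND r7, r6, r3: r7=9&6=0
after LSR r3, r6, #4: r3=9>>4=0
halt.

0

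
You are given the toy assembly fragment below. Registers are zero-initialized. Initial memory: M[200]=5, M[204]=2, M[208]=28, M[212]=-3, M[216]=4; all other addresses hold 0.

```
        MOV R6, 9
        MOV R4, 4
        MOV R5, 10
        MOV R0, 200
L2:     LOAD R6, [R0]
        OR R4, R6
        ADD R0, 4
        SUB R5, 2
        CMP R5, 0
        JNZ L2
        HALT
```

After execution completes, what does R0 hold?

220

R6=9
R4=4
R5=10
R0=200
R6=M[200]=5
R4=4|5=5
R0=200+4=204
R5=10-2=8
CMP R5, 0  (cmp 8,0)
JNZ L2: taken
R6=M[204]=2
R4=5|2=7
R0=204+4=208
R5=8-2=6
CMP R5, 0  (cmp 6,0)
JNZ L2: taken
R6=M[208]=28
R4=7|28=31
R0=208+4=212
R5=6-2=4
CMP R5, 0  (cmp 4,0)
JNZ L2: taken
R6=M[212]=-3
R4=31|(-3)=-1
R0=212+4=216
R5=4-2=2
CMP R5, 0  (cmp 2,0)
JNZ L2: taken
R6=M[216]=4
R4=(-1)|4=-1
R0=216+4=220
R5=2-2=0
CMP R5, 0  (cmp 0,0)
JNZ L2: not taken
halt.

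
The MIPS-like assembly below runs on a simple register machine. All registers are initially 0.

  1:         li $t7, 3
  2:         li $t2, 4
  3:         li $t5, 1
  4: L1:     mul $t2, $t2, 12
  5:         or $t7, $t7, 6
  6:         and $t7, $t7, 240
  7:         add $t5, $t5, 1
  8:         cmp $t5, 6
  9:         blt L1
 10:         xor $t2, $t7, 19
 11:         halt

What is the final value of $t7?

0

after li $t7, 3: $t7=3
after li $t2, 4: $t2=4
after li $t5, 1: $t5=1
after mul $t2, $t2, 12: $t2=4*12=48
after or $t7, $t7, 6: $t7=3|6=7
after and $t7, $t7, 240: $t7=7&240=0
after add $t5, $t5, 1: $t5=1+1=2
cmp $t5, 6  (cmp 2,6)
blt L1: taken
after mul $t2, $t2, 12: $t2=48*12=576
after or $t7, $t7, 6: $t7=0|6=6
after and $t7, $t7, 240: $t7=6&240=0
after add $t5, $t5, 1: $t5=2+1=3
cmp $t5, 6  (cmp 3,6)
blt L1: taken
after mul $t2, $t2, 12: $t2=576*12=6912
after or $t7, $t7, 6: $t7=0|6=6
after and $t7, $t7, 240: $t7=6&240=0
after add $t5, $t5, 1: $t5=3+1=4
cmp $t5, 6  (cmp 4,6)
blt L1: taken
after mul $t2, $t2, 12: $t2=6912*12=82944
after or $t7, $t7, 6: $t7=0|6=6
after and $t7, $t7, 240: $t7=6&240=0
after add $t5, $t5, 1: $t5=4+1=5
cmp $t5, 6  (cmp 5,6)
blt L1: taken
after mul $t2, $t2, 12: $t2=82944*12=995328
after or $t7, $t7, 6: $t7=0|6=6
after and $t7, $t7, 240: $t7=6&240=0
after add $t5, $t5, 1: $t5=5+1=6
cmp $t5, 6  (cmp 6,6)
blt L1: not taken
after xor $t2, $t7, 19: $t2=0^19=19
halt.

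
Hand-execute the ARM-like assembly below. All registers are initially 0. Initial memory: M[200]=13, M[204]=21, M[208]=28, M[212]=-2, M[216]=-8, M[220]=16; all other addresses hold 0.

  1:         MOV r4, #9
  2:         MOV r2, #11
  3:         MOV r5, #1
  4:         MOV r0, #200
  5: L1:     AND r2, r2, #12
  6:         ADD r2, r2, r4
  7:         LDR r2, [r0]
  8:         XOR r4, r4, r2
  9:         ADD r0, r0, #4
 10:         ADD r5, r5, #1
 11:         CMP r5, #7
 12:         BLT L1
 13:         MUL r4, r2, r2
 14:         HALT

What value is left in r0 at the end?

after MOV r4, #9: r4=9
after MOV r2, #11: r2=11
after MOV r5, #1: r5=1
after MOV r0, #200: r0=200
after AND r2, r2, #12: r2=11&12=8
after ADD r2, r2, r4: r2=8+9=17
after LDR r2, [r0]: r2=M[200]=13
after XOR r4, r4, r2: r4=9^13=4
after ADD r0, r0, #4: r0=200+4=204
after ADD r5, r5, #1: r5=1+1=2
CMP r5, #7  (cmp 2,7)
BLT L1: taken
after AND r2, r2, #12: r2=13&12=12
after ADD r2, r2, r4: r2=12+4=16
after LDR r2, [r0]: r2=M[204]=21
after XOR r4, r4, r2: r4=4^21=17
after ADD r0, r0, #4: r0=204+4=208
after ADD r5, r5, #1: r5=2+1=3
CMP r5, #7  (cmp 3,7)
BLT L1: taken
after AND r2, r2, #12: r2=21&12=4
after ADD r2, r2, r4: r2=4+17=21
after LDR r2, [r0]: r2=M[208]=28
after XOR r4, r4, r2: r4=17^28=13
after ADD r0, r0, #4: r0=208+4=212
after ADD r5, r5, #1: r5=3+1=4
CMP r5, #7  (cmp 4,7)
BLT L1: taken
after AND r2, r2, #12: r2=28&12=12
after ADD r2, r2, r4: r2=12+13=25
after LDR r2, [r0]: r2=M[212]=-2
after XOR r4, r4, r2: r4=13^(-2)=-13
after ADD r0, r0, #4: r0=212+4=216
after ADD r5, r5, #1: r5=4+1=5
CMP r5, #7  (cmp 5,7)
BLT L1: taken
after AND r2, r2, #12: r2=(-2)&12=12
after ADD r2, r2, r4: r2=12+(-13)=-1
after LDR r2, [r0]: r2=M[216]=-8
after XOR r4, r4, r2: r4=(-13)^(-8)=11
after ADD r0, r0, #4: r0=216+4=220
after ADD r5, r5, #1: r5=5+1=6
CMP r5, #7  (cmp 6,7)
BLT L1: taken
after AND r2, r2, #12: r2=(-8)&12=8
after ADD r2, r2, r4: r2=8+11=19
after LDR r2, [r0]: r2=M[220]=16
after XOR r4, r4, r2: r4=11^16=27
after ADD r0, r0, #4: r0=220+4=224
after ADD r5, r5, #1: r5=6+1=7
CMP r5, #7  (cmp 7,7)
BLT L1: not taken
after MUL r4, r2, r2: r4=16*16=256
halt.

224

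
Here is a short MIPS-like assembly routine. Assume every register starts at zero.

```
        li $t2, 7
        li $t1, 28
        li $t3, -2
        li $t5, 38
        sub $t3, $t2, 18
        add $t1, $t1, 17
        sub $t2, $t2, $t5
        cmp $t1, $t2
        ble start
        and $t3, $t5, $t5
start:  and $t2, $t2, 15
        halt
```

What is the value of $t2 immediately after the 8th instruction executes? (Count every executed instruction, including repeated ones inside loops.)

li $t2, 7 → $t2=7
li $t1, 28 → $t1=28
li $t3, -2 → $t3=-2
li $t5, 38 → $t5=38
sub $t3, $t2, 18 → $t3=7-18=-11
add $t1, $t1, 17 → $t1=28+17=45
sub $t2, $t2, $t5 → $t2=7-38=-31
cmp $t1, $t2  (cmp 45,-31)
After step 8: $t2 = -31.

-31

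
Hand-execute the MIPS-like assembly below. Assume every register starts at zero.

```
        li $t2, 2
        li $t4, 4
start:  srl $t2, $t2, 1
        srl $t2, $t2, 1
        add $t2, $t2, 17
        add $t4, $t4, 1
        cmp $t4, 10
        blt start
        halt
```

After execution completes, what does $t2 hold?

li $t2, 2 → $t2=2
li $t4, 4 → $t4=4
srl $t2, $t2, 1 → $t2=2>>1=1
srl $t2, $t2, 1 → $t2=1>>1=0
add $t2, $t2, 17 → $t2=0+17=17
add $t4, $t4, 1 → $t4=4+1=5
cmp $t4, 10  (cmp 5,10)
blt start: taken
srl $t2, $t2, 1 → $t2=17>>1=8
srl $t2, $t2, 1 → $t2=8>>1=4
add $t2, $t2, 17 → $t2=4+17=21
add $t4, $t4, 1 → $t4=5+1=6
cmp $t4, 10  (cmp 6,10)
blt start: taken
srl $t2, $t2, 1 → $t2=21>>1=10
srl $t2, $t2, 1 → $t2=10>>1=5
add $t2, $t2, 17 → $t2=5+17=22
add $t4, $t4, 1 → $t4=6+1=7
cmp $t4, 10  (cmp 7,10)
blt start: taken
srl $t2, $t2, 1 → $t2=22>>1=11
srl $t2, $t2, 1 → $t2=11>>1=5
add $t2, $t2, 17 → $t2=5+17=22
add $t4, $t4, 1 → $t4=7+1=8
cmp $t4, 10  (cmp 8,10)
blt start: taken
srl $t2, $t2, 1 → $t2=22>>1=11
srl $t2, $t2, 1 → $t2=11>>1=5
add $t2, $t2, 17 → $t2=5+17=22
add $t4, $t4, 1 → $t4=8+1=9
cmp $t4, 10  (cmp 9,10)
blt start: taken
srl $t2, $t2, 1 → $t2=22>>1=11
srl $t2, $t2, 1 → $t2=11>>1=5
add $t2, $t2, 17 → $t2=5+17=22
add $t4, $t4, 1 → $t4=9+1=10
cmp $t4, 10  (cmp 10,10)
blt start: not taken
halt.

22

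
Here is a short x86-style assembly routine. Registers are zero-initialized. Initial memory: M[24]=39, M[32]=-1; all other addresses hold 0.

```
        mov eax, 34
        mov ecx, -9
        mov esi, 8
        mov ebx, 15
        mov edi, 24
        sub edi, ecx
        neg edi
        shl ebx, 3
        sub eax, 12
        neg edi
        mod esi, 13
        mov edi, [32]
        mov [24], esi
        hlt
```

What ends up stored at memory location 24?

after mov eax, 34: eax=34
after mov ecx, -9: ecx=-9
after mov esi, 8: esi=8
after mov ebx, 15: ebx=15
after mov edi, 24: edi=24
after sub edi, ecx: edi=24-(-9)=33
after neg edi: edi=-(33)=-33
after shl ebx, 3: ebx=15<<3=120
after sub eax, 12: eax=34-12=22
after neg edi: edi=-(-33)=33
after mod esi, 13: esi=8%13=8
after mov edi, [32]: edi=M[32]=-1
mov [24], esi → M[24]=8
halt.

8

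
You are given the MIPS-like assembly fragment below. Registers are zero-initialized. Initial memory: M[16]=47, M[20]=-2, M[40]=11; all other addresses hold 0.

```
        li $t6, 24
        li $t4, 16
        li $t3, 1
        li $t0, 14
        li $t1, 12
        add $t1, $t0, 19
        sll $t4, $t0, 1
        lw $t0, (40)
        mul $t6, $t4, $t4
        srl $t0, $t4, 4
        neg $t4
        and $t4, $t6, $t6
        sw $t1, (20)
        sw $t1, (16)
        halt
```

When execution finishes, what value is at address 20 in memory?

$t6=24
$t4=16
$t3=1
$t0=14
$t1=12
$t1=14+19=33
$t4=14<<1=28
$t0=M[40]=11
$t6=28*28=784
$t0=28>>4=1
$t4=-(28)=-28
$t4=784&784=784
sw $t1, (20) → M[20]=33
sw $t1, (16) → M[16]=33
halt.

33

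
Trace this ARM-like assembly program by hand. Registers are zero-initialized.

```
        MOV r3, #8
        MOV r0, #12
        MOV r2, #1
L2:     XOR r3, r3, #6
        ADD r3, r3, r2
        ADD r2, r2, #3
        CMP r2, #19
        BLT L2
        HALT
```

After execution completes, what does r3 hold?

after MOV r3, #8: r3=8
after MOV r0, #12: r0=12
after MOV r2, #1: r2=1
after XOR r3, r3, #6: r3=8^6=14
after ADD r3, r3, r2: r3=14+1=15
after ADD r2, r2, #3: r2=1+3=4
CMP r2, #19  (cmp 4,19)
BLT L2: taken
after XOR r3, r3, #6: r3=15^6=9
after ADD r3, r3, r2: r3=9+4=13
after ADD r2, r2, #3: r2=4+3=7
CMP r2, #19  (cmp 7,19)
BLT L2: taken
after XOR r3, r3, #6: r3=13^6=11
after ADD r3, r3, r2: r3=11+7=18
after ADD r2, r2, #3: r2=7+3=10
CMP r2, #19  (cmp 10,19)
BLT L2: taken
after XOR r3, r3, #6: r3=18^6=20
after ADD r3, r3, r2: r3=20+10=30
after ADD r2, r2, #3: r2=10+3=13
CMP r2, #19  (cmp 13,19)
BLT L2: taken
after XOR r3, r3, #6: r3=30^6=24
after ADD r3, r3, r2: r3=24+13=37
after ADD r2, r2, #3: r2=13+3=16
CMP r2, #19  (cmp 16,19)
BLT L2: taken
after XOR r3, r3, #6: r3=37^6=35
after ADD r3, r3, r2: r3=35+16=51
after ADD r2, r2, #3: r2=16+3=19
CMP r2, #19  (cmp 19,19)
BLT L2: not taken
halt.

51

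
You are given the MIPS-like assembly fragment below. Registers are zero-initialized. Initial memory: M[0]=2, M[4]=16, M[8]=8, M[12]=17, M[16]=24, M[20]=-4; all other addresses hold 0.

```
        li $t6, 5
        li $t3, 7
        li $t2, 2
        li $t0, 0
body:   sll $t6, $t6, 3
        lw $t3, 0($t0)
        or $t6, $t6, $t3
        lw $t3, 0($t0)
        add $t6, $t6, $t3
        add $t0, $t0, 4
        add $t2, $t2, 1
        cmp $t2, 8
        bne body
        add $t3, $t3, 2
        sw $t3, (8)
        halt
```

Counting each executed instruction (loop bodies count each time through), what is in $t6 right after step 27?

after li $t6, 5: $t6=5
after li $t3, 7: $t3=7
after li $t2, 2: $t2=2
after li $t0, 0: $t0=0
after sll $t6, $t6, 3: $t6=5<<3=40
after lw $t3, 0($t0): $t3=M[0]=2
after or $t6, $t6, $t3: $t6=40|2=42
after lw $t3, 0($t0): $t3=M[0]=2
after add $t6, $t6, $t3: $t6=42+2=44
after add $t0, $t0, 4: $t0=0+4=4
after add $t2, $t2, 1: $t2=2+1=3
cmp $t2, 8  (cmp 3,8)
bne body: taken
after sll $t6, $t6, 3: $t6=44<<3=352
after lw $t3, 0($t0): $t3=M[4]=16
after or $t6, $t6, $t3: $t6=352|16=368
after lw $t3, 0($t0): $t3=M[4]=16
after add $t6, $t6, $t3: $t6=368+16=384
after add $t0, $t0, 4: $t0=4+4=8
after add $t2, $t2, 1: $t2=3+1=4
cmp $t2, 8  (cmp 4,8)
bne body: taken
after sll $t6, $t6, 3: $t6=384<<3=3072
after lw $t3, 0($t0): $t3=M[8]=8
after or $t6, $t6, $t3: $t6=3072|8=3080
after lw $t3, 0($t0): $t3=M[8]=8
after add $t6, $t6, $t3: $t6=3080+8=3088
After step 27: $t6 = 3088.

3088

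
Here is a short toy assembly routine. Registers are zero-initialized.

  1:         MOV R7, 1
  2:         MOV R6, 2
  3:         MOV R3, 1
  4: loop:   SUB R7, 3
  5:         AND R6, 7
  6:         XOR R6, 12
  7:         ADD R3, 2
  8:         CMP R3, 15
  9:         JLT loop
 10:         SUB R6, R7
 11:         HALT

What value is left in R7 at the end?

R7=1
R6=2
R3=1
R7=1-3=-2
R6=2&7=2
R6=2^12=14
R3=1+2=3
CMP R3, 15  (cmp 3,15)
JLT loop: taken
R7=(-2)-3=-5
R6=14&7=6
R6=6^12=10
R3=3+2=5
CMP R3, 15  (cmp 5,15)
JLT loop: taken
R7=(-5)-3=-8
R6=10&7=2
R6=2^12=14
R3=5+2=7
CMP R3, 15  (cmp 7,15)
JLT loop: taken
R7=(-8)-3=-11
R6=14&7=6
R6=6^12=10
R3=7+2=9
CMP R3, 15  (cmp 9,15)
JLT loop: taken
R7=(-11)-3=-14
R6=10&7=2
R6=2^12=14
R3=9+2=11
CMP R3, 15  (cmp 11,15)
JLT loop: taken
R7=(-14)-3=-17
R6=14&7=6
R6=6^12=10
R3=11+2=13
CMP R3, 15  (cmp 13,15)
JLT loop: taken
R7=(-17)-3=-20
R6=10&7=2
R6=2^12=14
R3=13+2=15
CMP R3, 15  (cmp 15,15)
JLT loop: not taken
R6=14-(-20)=34
halt.

-20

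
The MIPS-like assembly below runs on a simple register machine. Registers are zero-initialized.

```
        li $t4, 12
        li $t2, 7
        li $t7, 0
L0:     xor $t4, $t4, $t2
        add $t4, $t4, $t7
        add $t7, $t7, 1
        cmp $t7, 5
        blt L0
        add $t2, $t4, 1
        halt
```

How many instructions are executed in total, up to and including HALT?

li $t4, 12 → $t4=12
li $t2, 7 → $t2=7
li $t7, 0 → $t7=0
xor $t4, $t4, $t2 → $t4=12^7=11
add $t4, $t4, $t7 → $t4=11+0=11
add $t7, $t7, 1 → $t7=0+1=1
cmp $t7, 5  (cmp 1,5)
blt L0: taken
xor $t4, $t4, $t2 → $t4=11^7=12
add $t4, $t4, $t7 → $t4=12+1=13
add $t7, $t7, 1 → $t7=1+1=2
cmp $t7, 5  (cmp 2,5)
blt L0: taken
xor $t4, $t4, $t2 → $t4=13^7=10
add $t4, $t4, $t7 → $t4=10+2=12
add $t7, $t7, 1 → $t7=2+1=3
cmp $t7, 5  (cmp 3,5)
blt L0: taken
xor $t4, $t4, $t2 → $t4=12^7=11
add $t4, $t4, $t7 → $t4=11+3=14
add $t7, $t7, 1 → $t7=3+1=4
cmp $t7, 5  (cmp 4,5)
blt L0: taken
xor $t4, $t4, $t2 → $t4=14^7=9
add $t4, $t4, $t7 → $t4=9+4=13
add $t7, $t7, 1 → $t7=4+1=5
cmp $t7, 5  (cmp 5,5)
blt L0: not taken
add $t2, $t4, 1 → $t2=13+1=14
halt.
Total executed instructions: 30.

30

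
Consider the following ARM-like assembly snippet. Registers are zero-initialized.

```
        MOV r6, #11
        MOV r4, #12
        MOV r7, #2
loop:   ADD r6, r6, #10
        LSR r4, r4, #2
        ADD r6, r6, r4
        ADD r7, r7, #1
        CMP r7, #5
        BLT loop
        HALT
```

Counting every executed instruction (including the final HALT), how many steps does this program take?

22

r6=11
r4=12
r7=2
r6=11+10=21
r4=12>>2=3
r6=21+3=24
r7=2+1=3
CMP r7, #5  (cmp 3,5)
BLT loop: taken
r6=24+10=34
r4=3>>2=0
r6=34+0=34
r7=3+1=4
CMP r7, #5  (cmp 4,5)
BLT loop: taken
r6=34+10=44
r4=0>>2=0
r6=44+0=44
r7=4+1=5
CMP r7, #5  (cmp 5,5)
BLT loop: not taken
halt.
Total executed instructions: 22.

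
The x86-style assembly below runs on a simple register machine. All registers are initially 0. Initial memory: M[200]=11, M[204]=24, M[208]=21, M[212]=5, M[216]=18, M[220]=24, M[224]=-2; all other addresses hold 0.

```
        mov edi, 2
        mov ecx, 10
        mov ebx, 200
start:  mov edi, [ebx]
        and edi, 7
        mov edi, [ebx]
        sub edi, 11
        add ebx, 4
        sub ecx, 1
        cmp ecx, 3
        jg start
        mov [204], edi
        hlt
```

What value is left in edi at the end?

after mov edi, 2: edi=2
after mov ecx, 10: ecx=10
after mov ebx, 200: ebx=200
after mov edi, [ebx]: edi=M[200]=11
after and edi, 7: edi=11&7=3
after mov edi, [ebx]: edi=M[200]=11
after sub edi, 11: edi=11-11=0
after add ebx, 4: ebx=200+4=204
after sub ecx, 1: ecx=10-1=9
cmp ecx, 3  (cmp 9,3)
jg start: taken
after mov edi, [ebx]: edi=M[204]=24
after and edi, 7: edi=24&7=0
after mov edi, [ebx]: edi=M[204]=24
after sub edi, 11: edi=24-11=13
after add ebx, 4: ebx=204+4=208
after sub ecx, 1: ecx=9-1=8
cmp ecx, 3  (cmp 8,3)
jg start: taken
after mov edi, [ebx]: edi=M[208]=21
after and edi, 7: edi=21&7=5
after mov edi, [ebx]: edi=M[208]=21
after sub edi, 11: edi=21-11=10
after add ebx, 4: ebx=208+4=212
after sub ecx, 1: ecx=8-1=7
cmp ecx, 3  (cmp 7,3)
jg start: taken
after mov edi, [ebx]: edi=M[212]=5
after and edi, 7: edi=5&7=5
after mov edi, [ebx]: edi=M[212]=5
after sub edi, 11: edi=5-11=-6
after add ebx, 4: ebx=212+4=216
after sub ecx, 1: ecx=7-1=6
cmp ecx, 3  (cmp 6,3)
jg start: taken
after mov edi, [ebx]: edi=M[216]=18
after and edi, 7: edi=18&7=2
after mov edi, [ebx]: edi=M[216]=18
after sub edi, 11: edi=18-11=7
after add ebx, 4: ebx=216+4=220
after sub ecx, 1: ecx=6-1=5
cmp ecx, 3  (cmp 5,3)
jg start: taken
after mov edi, [ebx]: edi=M[220]=24
after and edi, 7: edi=24&7=0
after mov edi, [ebx]: edi=M[220]=24
after sub edi, 11: edi=24-11=13
after add ebx, 4: ebx=220+4=224
after sub ecx, 1: ecx=5-1=4
cmp ecx, 3  (cmp 4,3)
jg start: taken
after mov edi, [ebx]: edi=M[224]=-2
after and edi, 7: edi=(-2)&7=6
after mov edi, [ebx]: edi=M[224]=-2
after sub edi, 11: edi=(-2)-11=-13
after add ebx, 4: ebx=224+4=228
after sub ecx, 1: ecx=4-1=3
cmp ecx, 3  (cmp 3,3)
jg start: not taken
mov [204], edi → M[204]=-13
halt.

-13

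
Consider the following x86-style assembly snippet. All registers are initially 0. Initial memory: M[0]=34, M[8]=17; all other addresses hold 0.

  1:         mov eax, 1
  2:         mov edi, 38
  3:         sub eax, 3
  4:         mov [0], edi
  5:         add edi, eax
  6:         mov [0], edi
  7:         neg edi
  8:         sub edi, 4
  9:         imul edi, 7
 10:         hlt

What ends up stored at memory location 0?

36

after mov eax, 1: eax=1
after mov edi, 38: edi=38
after sub eax, 3: eax=1-3=-2
mov [0], edi → M[0]=38
after add edi, eax: edi=38+(-2)=36
mov [0], edi → M[0]=36
after neg edi: edi=-(36)=-36
after sub edi, 4: edi=(-36)-4=-40
after imul edi, 7: edi=(-40)*7=-280
halt.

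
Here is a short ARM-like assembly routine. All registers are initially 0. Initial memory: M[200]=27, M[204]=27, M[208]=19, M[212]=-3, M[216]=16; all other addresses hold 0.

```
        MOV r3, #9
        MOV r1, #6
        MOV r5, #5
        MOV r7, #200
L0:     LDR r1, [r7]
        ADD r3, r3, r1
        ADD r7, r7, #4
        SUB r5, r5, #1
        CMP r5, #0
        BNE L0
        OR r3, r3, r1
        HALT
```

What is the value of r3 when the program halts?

95

after MOV r3, #9: r3=9
after MOV r1, #6: r1=6
after MOV r5, #5: r5=5
after MOV r7, #200: r7=200
after LDR r1, [r7]: r1=M[200]=27
after ADD r3, r3, r1: r3=9+27=36
after ADD r7, r7, #4: r7=200+4=204
after SUB r5, r5, #1: r5=5-1=4
CMP r5, #0  (cmp 4,0)
BNE L0: taken
after LDR r1, [r7]: r1=M[204]=27
after ADD r3, r3, r1: r3=36+27=63
after ADD r7, r7, #4: r7=204+4=208
after SUB r5, r5, #1: r5=4-1=3
CMP r5, #0  (cmp 3,0)
BNE L0: taken
after LDR r1, [r7]: r1=M[208]=19
after ADD r3, r3, r1: r3=63+19=82
after ADD r7, r7, #4: r7=208+4=212
after SUB r5, r5, #1: r5=3-1=2
CMP r5, #0  (cmp 2,0)
BNE L0: taken
after LDR r1, [r7]: r1=M[212]=-3
after ADD r3, r3, r1: r3=82+(-3)=79
after ADD r7, r7, #4: r7=212+4=216
after SUB r5, r5, #1: r5=2-1=1
CMP r5, #0  (cmp 1,0)
BNE L0: taken
after LDR r1, [r7]: r1=M[216]=16
after ADD r3, r3, r1: r3=79+16=95
after ADD r7, r7, #4: r7=216+4=220
after SUB r5, r5, #1: r5=1-1=0
CMP r5, #0  (cmp 0,0)
BNE L0: not taken
after OR r3, r3, r1: r3=95|16=95
halt.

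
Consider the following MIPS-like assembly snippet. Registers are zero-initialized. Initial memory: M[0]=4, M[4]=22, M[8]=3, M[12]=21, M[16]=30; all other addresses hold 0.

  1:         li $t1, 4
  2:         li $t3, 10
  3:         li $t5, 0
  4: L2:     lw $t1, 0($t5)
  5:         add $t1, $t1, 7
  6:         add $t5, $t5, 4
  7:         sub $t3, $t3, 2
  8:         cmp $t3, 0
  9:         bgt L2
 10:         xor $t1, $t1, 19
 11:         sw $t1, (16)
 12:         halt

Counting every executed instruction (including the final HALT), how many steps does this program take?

36

li $t1, 4 → $t1=4
li $t3, 10 → $t3=10
li $t5, 0 → $t5=0
lw $t1, 0($t5) → $t1=M[0]=4
add $t1, $t1, 7 → $t1=4+7=11
add $t5, $t5, 4 → $t5=0+4=4
sub $t3, $t3, 2 → $t3=10-2=8
cmp $t3, 0  (cmp 8,0)
bgt L2: taken
lw $t1, 0($t5) → $t1=M[4]=22
add $t1, $t1, 7 → $t1=22+7=29
add $t5, $t5, 4 → $t5=4+4=8
sub $t3, $t3, 2 → $t3=8-2=6
cmp $t3, 0  (cmp 6,0)
bgt L2: taken
lw $t1, 0($t5) → $t1=M[8]=3
add $t1, $t1, 7 → $t1=3+7=10
add $t5, $t5, 4 → $t5=8+4=12
sub $t3, $t3, 2 → $t3=6-2=4
cmp $t3, 0  (cmp 4,0)
bgt L2: taken
lw $t1, 0($t5) → $t1=M[12]=21
add $t1, $t1, 7 → $t1=21+7=28
add $t5, $t5, 4 → $t5=12+4=16
sub $t3, $t3, 2 → $t3=4-2=2
cmp $t3, 0  (cmp 2,0)
bgt L2: taken
lw $t1, 0($t5) → $t1=M[16]=30
add $t1, $t1, 7 → $t1=30+7=37
add $t5, $t5, 4 → $t5=16+4=20
sub $t3, $t3, 2 → $t3=2-2=0
cmp $t3, 0  (cmp 0,0)
bgt L2: not taken
xor $t1, $t1, 19 → $t1=37^19=54
sw $t1, (16) → M[16]=54
halt.
Total executed instructions: 36.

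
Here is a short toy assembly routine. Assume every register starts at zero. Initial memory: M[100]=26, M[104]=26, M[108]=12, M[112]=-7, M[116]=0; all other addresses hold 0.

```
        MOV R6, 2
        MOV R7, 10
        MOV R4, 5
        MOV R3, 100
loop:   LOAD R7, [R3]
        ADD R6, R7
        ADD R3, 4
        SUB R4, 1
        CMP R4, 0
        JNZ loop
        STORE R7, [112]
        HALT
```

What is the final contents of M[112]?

0

MOV R6, 2 → R6=2
MOV R7, 10 → R7=10
MOV R4, 5 → R4=5
MOV R3, 100 → R3=100
LOAD R7, [R3] → R7=M[100]=26
ADD R6, R7 → R6=2+26=28
ADD R3, 4 → R3=100+4=104
SUB R4, 1 → R4=5-1=4
CMP R4, 0  (cmp 4,0)
JNZ loop: taken
LOAD R7, [R3] → R7=M[104]=26
ADD R6, R7 → R6=28+26=54
ADD R3, 4 → R3=104+4=108
SUB R4, 1 → R4=4-1=3
CMP R4, 0  (cmp 3,0)
JNZ loop: taken
LOAD R7, [R3] → R7=M[108]=12
ADD R6, R7 → R6=54+12=66
ADD R3, 4 → R3=108+4=112
SUB R4, 1 → R4=3-1=2
CMP R4, 0  (cmp 2,0)
JNZ loop: taken
LOAD R7, [R3] → R7=M[112]=-7
ADD R6, R7 → R6=66+(-7)=59
ADD R3, 4 → R3=112+4=116
SUB R4, 1 → R4=2-1=1
CMP R4, 0  (cmp 1,0)
JNZ loop: taken
LOAD R7, [R3] → R7=M[116]=0
ADD R6, R7 → R6=59+0=59
ADD R3, 4 → R3=116+4=120
SUB R4, 1 → R4=1-1=0
CMP R4, 0  (cmp 0,0)
JNZ loop: not taken
STORE R7, [112] → M[112]=0
halt.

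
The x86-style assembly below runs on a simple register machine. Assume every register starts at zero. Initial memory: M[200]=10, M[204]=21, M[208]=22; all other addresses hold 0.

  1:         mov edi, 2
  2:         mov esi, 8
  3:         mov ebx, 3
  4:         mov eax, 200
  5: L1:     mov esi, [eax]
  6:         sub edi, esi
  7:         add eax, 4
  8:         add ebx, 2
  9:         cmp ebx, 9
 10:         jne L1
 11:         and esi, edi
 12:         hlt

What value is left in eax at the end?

edi=2
esi=8
ebx=3
eax=200
esi=M[200]=10
edi=2-10=-8
eax=200+4=204
ebx=3+2=5
cmp ebx, 9  (cmp 5,9)
jne L1: taken
esi=M[204]=21
edi=(-8)-21=-29
eax=204+4=208
ebx=5+2=7
cmp ebx, 9  (cmp 7,9)
jne L1: taken
esi=M[208]=22
edi=(-29)-22=-51
eax=208+4=212
ebx=7+2=9
cmp ebx, 9  (cmp 9,9)
jne L1: not taken
esi=22&(-51)=4
halt.

212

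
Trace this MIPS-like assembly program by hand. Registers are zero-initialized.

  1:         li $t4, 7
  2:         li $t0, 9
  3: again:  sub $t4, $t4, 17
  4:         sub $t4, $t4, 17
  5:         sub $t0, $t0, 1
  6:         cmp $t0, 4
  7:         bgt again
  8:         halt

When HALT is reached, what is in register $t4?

li $t4, 7 → $t4=7
li $t0, 9 → $t0=9
sub $t4, $t4, 17 → $t4=7-17=-10
sub $t4, $t4, 17 → $t4=(-10)-17=-27
sub $t0, $t0, 1 → $t0=9-1=8
cmp $t0, 4  (cmp 8,4)
bgt again: taken
sub $t4, $t4, 17 → $t4=(-27)-17=-44
sub $t4, $t4, 17 → $t4=(-44)-17=-61
sub $t0, $t0, 1 → $t0=8-1=7
cmp $t0, 4  (cmp 7,4)
bgt again: taken
sub $t4, $t4, 17 → $t4=(-61)-17=-78
sub $t4, $t4, 17 → $t4=(-78)-17=-95
sub $t0, $t0, 1 → $t0=7-1=6
cmp $t0, 4  (cmp 6,4)
bgt again: taken
sub $t4, $t4, 17 → $t4=(-95)-17=-112
sub $t4, $t4, 17 → $t4=(-112)-17=-129
sub $t0, $t0, 1 → $t0=6-1=5
cmp $t0, 4  (cmp 5,4)
bgt again: taken
sub $t4, $t4, 17 → $t4=(-129)-17=-146
sub $t4, $t4, 17 → $t4=(-146)-17=-163
sub $t0, $t0, 1 → $t0=5-1=4
cmp $t0, 4  (cmp 4,4)
bgt again: not taken
halt.

-163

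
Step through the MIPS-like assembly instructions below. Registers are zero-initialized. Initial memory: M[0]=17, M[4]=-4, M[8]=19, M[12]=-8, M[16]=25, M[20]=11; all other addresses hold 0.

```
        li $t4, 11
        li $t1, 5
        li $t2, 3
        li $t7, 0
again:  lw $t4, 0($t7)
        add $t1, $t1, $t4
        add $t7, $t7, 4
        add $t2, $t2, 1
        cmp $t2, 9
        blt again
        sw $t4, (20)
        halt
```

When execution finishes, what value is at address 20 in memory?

li $t4, 11 → $t4=11
li $t1, 5 → $t1=5
li $t2, 3 → $t2=3
li $t7, 0 → $t7=0
lw $t4, 0($t7) → $t4=M[0]=17
add $t1, $t1, $t4 → $t1=5+17=22
add $t7, $t7, 4 → $t7=0+4=4
add $t2, $t2, 1 → $t2=3+1=4
cmp $t2, 9  (cmp 4,9)
blt again: taken
lw $t4, 0($t7) → $t4=M[4]=-4
add $t1, $t1, $t4 → $t1=22+(-4)=18
add $t7, $t7, 4 → $t7=4+4=8
add $t2, $t2, 1 → $t2=4+1=5
cmp $t2, 9  (cmp 5,9)
blt again: taken
lw $t4, 0($t7) → $t4=M[8]=19
add $t1, $t1, $t4 → $t1=18+19=37
add $t7, $t7, 4 → $t7=8+4=12
add $t2, $t2, 1 → $t2=5+1=6
cmp $t2, 9  (cmp 6,9)
blt again: taken
lw $t4, 0($t7) → $t4=M[12]=-8
add $t1, $t1, $t4 → $t1=37+(-8)=29
add $t7, $t7, 4 → $t7=12+4=16
add $t2, $t2, 1 → $t2=6+1=7
cmp $t2, 9  (cmp 7,9)
blt again: taken
lw $t4, 0($t7) → $t4=M[16]=25
add $t1, $t1, $t4 → $t1=29+25=54
add $t7, $t7, 4 → $t7=16+4=20
add $t2, $t2, 1 → $t2=7+1=8
cmp $t2, 9  (cmp 8,9)
blt again: taken
lw $t4, 0($t7) → $t4=M[20]=11
add $t1, $t1, $t4 → $t1=54+11=65
add $t7, $t7, 4 → $t7=20+4=24
add $t2, $t2, 1 → $t2=8+1=9
cmp $t2, 9  (cmp 9,9)
blt again: not taken
sw $t4, (20) → M[20]=11
halt.

11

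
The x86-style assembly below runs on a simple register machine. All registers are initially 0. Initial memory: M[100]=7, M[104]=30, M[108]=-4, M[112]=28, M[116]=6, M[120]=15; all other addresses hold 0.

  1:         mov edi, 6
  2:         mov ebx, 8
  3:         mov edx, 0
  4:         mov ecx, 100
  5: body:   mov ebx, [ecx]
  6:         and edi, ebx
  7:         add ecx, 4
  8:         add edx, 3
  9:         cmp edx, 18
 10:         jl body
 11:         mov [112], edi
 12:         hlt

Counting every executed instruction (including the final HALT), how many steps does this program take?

after mov edi, 6: edi=6
after mov ebx, 8: ebx=8
after mov edx, 0: edx=0
after mov ecx, 100: ecx=100
after mov ebx, [ecx]: ebx=M[100]=7
after and edi, ebx: edi=6&7=6
after add ecx, 4: ecx=100+4=104
after add edx, 3: edx=0+3=3
cmp edx, 18  (cmp 3,18)
jl body: taken
after mov ebx, [ecx]: ebx=M[104]=30
after and edi, ebx: edi=6&30=6
after add ecx, 4: ecx=104+4=108
after add edx, 3: edx=3+3=6
cmp edx, 18  (cmp 6,18)
jl body: taken
after mov ebx, [ecx]: ebx=M[108]=-4
after and edi, ebx: edi=6&(-4)=4
after add ecx, 4: ecx=108+4=112
after add edx, 3: edx=6+3=9
cmp edx, 18  (cmp 9,18)
jl body: taken
after mov ebx, [ecx]: ebx=M[112]=28
after and edi, ebx: edi=4&28=4
after add ecx, 4: ecx=112+4=116
after add edx, 3: edx=9+3=12
cmp edx, 18  (cmp 12,18)
jl body: taken
after mov ebx, [ecx]: ebx=M[116]=6
after and edi, ebx: edi=4&6=4
after add ecx, 4: ecx=116+4=120
after add edx, 3: edx=12+3=15
cmp edx, 18  (cmp 15,18)
jl body: taken
after mov ebx, [ecx]: ebx=M[120]=15
after and edi, ebx: edi=4&15=4
after add ecx, 4: ecx=120+4=124
after add edx, 3: edx=15+3=18
cmp edx, 18  (cmp 18,18)
jl body: not taken
mov [112], edi → M[112]=4
halt.
Total executed instructions: 42.

42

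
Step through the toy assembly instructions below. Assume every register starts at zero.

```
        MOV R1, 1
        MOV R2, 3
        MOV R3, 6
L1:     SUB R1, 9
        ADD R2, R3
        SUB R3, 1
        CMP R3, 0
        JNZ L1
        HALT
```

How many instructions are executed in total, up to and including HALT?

34

R1=1
R2=3
R3=6
R1=1-9=-8
R2=3+6=9
R3=6-1=5
CMP R3, 0  (cmp 5,0)
JNZ L1: taken
R1=(-8)-9=-17
R2=9+5=14
R3=5-1=4
CMP R3, 0  (cmp 4,0)
JNZ L1: taken
R1=(-17)-9=-26
R2=14+4=18
R3=4-1=3
CMP R3, 0  (cmp 3,0)
JNZ L1: taken
R1=(-26)-9=-35
R2=18+3=21
R3=3-1=2
CMP R3, 0  (cmp 2,0)
JNZ L1: taken
R1=(-35)-9=-44
R2=21+2=23
R3=2-1=1
CMP R3, 0  (cmp 1,0)
JNZ L1: taken
R1=(-44)-9=-53
R2=23+1=24
R3=1-1=0
CMP R3, 0  (cmp 0,0)
JNZ L1: not taken
halt.
Total executed instructions: 34.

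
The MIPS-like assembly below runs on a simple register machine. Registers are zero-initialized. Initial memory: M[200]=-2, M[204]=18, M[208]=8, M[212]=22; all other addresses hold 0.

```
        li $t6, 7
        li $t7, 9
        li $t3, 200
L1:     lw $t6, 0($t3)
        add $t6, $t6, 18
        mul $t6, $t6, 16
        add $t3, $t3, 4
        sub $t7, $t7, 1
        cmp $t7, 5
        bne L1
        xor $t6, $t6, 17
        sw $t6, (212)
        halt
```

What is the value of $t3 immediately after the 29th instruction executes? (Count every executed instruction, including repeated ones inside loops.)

216

after li $t6, 7: $t6=7
after li $t7, 9: $t7=9
after li $t3, 200: $t3=200
after lw $t6, 0($t3): $t6=M[200]=-2
after add $t6, $t6, 18: $t6=(-2)+18=16
after mul $t6, $t6, 16: $t6=16*16=256
after add $t3, $t3, 4: $t3=200+4=204
after sub $t7, $t7, 1: $t7=9-1=8
cmp $t7, 5  (cmp 8,5)
bne L1: taken
after lw $t6, 0($t3): $t6=M[204]=18
after add $t6, $t6, 18: $t6=18+18=36
after mul $t6, $t6, 16: $t6=36*16=576
after add $t3, $t3, 4: $t3=204+4=208
after sub $t7, $t7, 1: $t7=8-1=7
cmp $t7, 5  (cmp 7,5)
bne L1: taken
after lw $t6, 0($t3): $t6=M[208]=8
after add $t6, $t6, 18: $t6=8+18=26
after mul $t6, $t6, 16: $t6=26*16=416
after add $t3, $t3, 4: $t3=208+4=212
after sub $t7, $t7, 1: $t7=7-1=6
cmp $t7, 5  (cmp 6,5)
bne L1: taken
after lw $t6, 0($t3): $t6=M[212]=22
after add $t6, $t6, 18: $t6=22+18=40
after mul $t6, $t6, 16: $t6=40*16=640
after add $t3, $t3, 4: $t3=212+4=216
after sub $t7, $t7, 1: $t7=6-1=5
After step 29: $t3 = 216.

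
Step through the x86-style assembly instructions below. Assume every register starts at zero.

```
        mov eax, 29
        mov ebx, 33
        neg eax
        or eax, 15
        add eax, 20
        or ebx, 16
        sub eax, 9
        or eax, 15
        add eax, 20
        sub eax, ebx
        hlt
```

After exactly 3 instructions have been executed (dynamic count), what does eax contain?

mov eax, 29 → eax=29
mov ebx, 33 → ebx=33
neg eax → eax=-(29)=-29
After step 3: eax = -29.

-29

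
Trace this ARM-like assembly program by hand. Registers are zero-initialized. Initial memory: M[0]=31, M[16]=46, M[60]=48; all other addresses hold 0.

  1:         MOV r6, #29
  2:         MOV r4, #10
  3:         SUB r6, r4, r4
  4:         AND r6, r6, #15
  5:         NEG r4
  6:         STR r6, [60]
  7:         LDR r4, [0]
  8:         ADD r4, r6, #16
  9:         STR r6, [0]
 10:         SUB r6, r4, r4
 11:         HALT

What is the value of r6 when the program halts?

r6=29
r4=10
r6=10-10=0
r6=0&15=0
r4=-(10)=-10
STR r6, [60] → M[60]=0
r4=M[0]=31
r4=0+16=16
STR r6, [0] → M[0]=0
r6=16-16=0
halt.

0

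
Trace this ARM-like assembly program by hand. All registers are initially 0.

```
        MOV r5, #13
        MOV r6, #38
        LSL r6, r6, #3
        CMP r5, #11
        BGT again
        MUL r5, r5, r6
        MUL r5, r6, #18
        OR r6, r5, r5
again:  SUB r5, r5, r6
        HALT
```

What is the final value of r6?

r5=13
r6=38
r6=38<<3=304
CMP r5, #11  (cmp 13,11)
BGT again: taken
r5=13-304=-291
halt.

304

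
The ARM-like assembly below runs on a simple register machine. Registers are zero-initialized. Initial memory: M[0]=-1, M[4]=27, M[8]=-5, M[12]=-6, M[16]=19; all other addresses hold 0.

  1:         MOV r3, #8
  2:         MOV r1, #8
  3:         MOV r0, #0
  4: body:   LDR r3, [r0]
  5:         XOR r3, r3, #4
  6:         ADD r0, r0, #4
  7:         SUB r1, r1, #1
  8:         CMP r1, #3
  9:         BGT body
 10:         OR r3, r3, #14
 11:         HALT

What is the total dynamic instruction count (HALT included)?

MOV r3, #8 → r3=8
MOV r1, #8 → r1=8
MOV r0, #0 → r0=0
LDR r3, [r0] → r3=M[0]=-1
XOR r3, r3, #4 → r3=(-1)^4=-5
ADD r0, r0, #4 → r0=0+4=4
SUB r1, r1, #1 → r1=8-1=7
CMP r1, #3  (cmp 7,3)
BGT body: taken
LDR r3, [r0] → r3=M[4]=27
XOR r3, r3, #4 → r3=27^4=31
ADD r0, r0, #4 → r0=4+4=8
SUB r1, r1, #1 → r1=7-1=6
CMP r1, #3  (cmp 6,3)
BGT body: taken
LDR r3, [r0] → r3=M[8]=-5
XOR r3, r3, #4 → r3=(-5)^4=-1
ADD r0, r0, #4 → r0=8+4=12
SUB r1, r1, #1 → r1=6-1=5
CMP r1, #3  (cmp 5,3)
BGT body: taken
LDR r3, [r0] → r3=M[12]=-6
XOR r3, r3, #4 → r3=(-6)^4=-2
ADD r0, r0, #4 → r0=12+4=16
SUB r1, r1, #1 → r1=5-1=4
CMP r1, #3  (cmp 4,3)
BGT body: taken
LDR r3, [r0] → r3=M[16]=19
XOR r3, r3, #4 → r3=19^4=23
ADD r0, r0, #4 → r0=16+4=20
SUB r1, r1, #1 → r1=4-1=3
CMP r1, #3  (cmp 3,3)
BGT body: not taken
OR r3, r3, #14 → r3=23|14=31
halt.
Total executed instructions: 35.

35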